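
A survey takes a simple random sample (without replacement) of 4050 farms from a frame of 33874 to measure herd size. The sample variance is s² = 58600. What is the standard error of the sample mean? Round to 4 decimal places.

Under SRS without replacement, Var(ȳ) = (1 − f)·s²/n with f = n/N = 4050/33874 = 0.11956073.
Var(ȳ) = (1 − 0.11956073)·58600/4050 = 0.88043927·14.469136 = 12.739195.
SE(ȳ) = √(12.739195) = 3.5692.

3.5692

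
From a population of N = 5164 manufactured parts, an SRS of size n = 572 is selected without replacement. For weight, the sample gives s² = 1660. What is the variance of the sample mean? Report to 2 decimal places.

2.58

Under SRS without replacement, Var(ȳ) = (1 − f)·s²/n with f = n/N = 572/5164 = 0.11076685.
Var(ȳ) = (1 − 0.11076685)·1660/572 = 0.88923315·2.9020979 = 2.5806417.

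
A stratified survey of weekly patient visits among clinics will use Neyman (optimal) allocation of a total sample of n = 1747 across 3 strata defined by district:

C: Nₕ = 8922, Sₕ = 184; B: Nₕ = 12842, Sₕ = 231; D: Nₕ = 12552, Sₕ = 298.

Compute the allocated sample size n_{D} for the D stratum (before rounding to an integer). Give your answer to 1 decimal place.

782.7

Neyman allocation: nₕ = n·NₕSₕ / Σⱼ NⱼSⱼ.
Σ NⱼSⱼ = 8922·184 + 12842·231 + 12552·298 = 8.348646 × 10^6.
n_{D} = 1747·12552·298 / (8.348646 × 10^6) = 782.7.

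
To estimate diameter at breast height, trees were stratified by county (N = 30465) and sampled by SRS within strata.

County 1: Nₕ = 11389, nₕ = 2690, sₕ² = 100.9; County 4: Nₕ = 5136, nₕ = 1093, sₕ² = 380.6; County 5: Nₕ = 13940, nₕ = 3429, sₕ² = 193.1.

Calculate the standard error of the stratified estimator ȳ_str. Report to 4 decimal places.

0.1438

Var(ȳ_str) = Σₕ Wₕ²(1 − fₕ)sₕ²/nₕ with Wₕ = Nₕ/N, N = 30465.
County 1: Wₕ = 0.37383883; term = 0.37383883²·(1 − 0.23619282)·100.9/2690 = 0.0040039758.
County 4: Wₕ = 0.16858690; term = 0.16858690²·(1 − 0.21281153)·380.6/1093 = 0.0077906737.
County 5: Wₕ = 0.45757427; term = 0.45757427²·(1 − 0.24598278)·193.1/3429 = 0.0088903577.
Sum = 0.020685007.
SE = √(0.020685007) = 0.1438.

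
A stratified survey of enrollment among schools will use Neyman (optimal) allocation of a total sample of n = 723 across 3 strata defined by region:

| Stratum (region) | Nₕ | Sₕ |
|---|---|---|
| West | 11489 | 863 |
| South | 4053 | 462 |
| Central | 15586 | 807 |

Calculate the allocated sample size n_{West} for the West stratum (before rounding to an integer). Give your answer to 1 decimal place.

294.2

Neyman allocation: nₕ = n·NₕSₕ / Σⱼ NⱼSⱼ.
Σ NⱼSⱼ = 11489·863 + 4053·462 + 15586·807 = 2.4365395 × 10^7.
n_{West} = 723·11489·863 / (2.4365395 × 10^7) = 294.2.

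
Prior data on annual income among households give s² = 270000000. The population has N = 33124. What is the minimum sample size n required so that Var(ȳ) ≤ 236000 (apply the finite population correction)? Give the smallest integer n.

Without fpc, n₀ = s²/D = 270000000/236000 = 1144.0678.
With fpc, (1 − n/N)·s²/n ≤ D requires n ≥ n₀/(1 + n₀/N) = 1144.0678/(1 + 1144.0678/33124) = 1105.8721.
Rounding up, n = 1106.

1106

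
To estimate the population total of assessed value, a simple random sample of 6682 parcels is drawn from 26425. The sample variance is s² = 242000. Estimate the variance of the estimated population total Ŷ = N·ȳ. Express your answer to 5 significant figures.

Var(Ŷ) = N²·Var(ȳ) = N²·(1 − n/N)·s²/n.
f = 6682/26425 = 0.25286660; Var(ȳ) = 0.74713340·242000/6682 = 27.058707.
Var(Ŷ) = 26425² · 27.058707 = 1.8894571 × 10^10.

1.8895 × 10^10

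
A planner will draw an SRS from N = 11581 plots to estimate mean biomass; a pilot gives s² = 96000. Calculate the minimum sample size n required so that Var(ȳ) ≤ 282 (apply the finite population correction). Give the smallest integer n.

331

Without fpc, n₀ = s²/D = 96000/282 = 340.4255.
With fpc, (1 − n/N)·s²/n ≤ D requires n ≥ n₀/(1 + n₀/N) = 340.4255/(1 + 340.4255/11581) = 330.7044.
Rounding up, n = 331.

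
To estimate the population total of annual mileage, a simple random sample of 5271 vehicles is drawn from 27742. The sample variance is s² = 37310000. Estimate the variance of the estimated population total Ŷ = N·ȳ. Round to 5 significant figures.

4.4126 × 10^12

Var(Ŷ) = N²·Var(ȳ) = N²·(1 − n/N)·s²/n.
f = 5271/27742 = 0.19000072; Var(ȳ) = 0.80999928·37310000/5271 = 5733.461.
Var(Ŷ) = 27742² · 5733.461 = 4.412578 × 10^12.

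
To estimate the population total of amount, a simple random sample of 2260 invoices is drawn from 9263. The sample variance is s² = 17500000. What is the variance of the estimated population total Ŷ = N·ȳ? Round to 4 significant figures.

Var(Ŷ) = N²·Var(ȳ) = N²·(1 − n/N)·s²/n.
f = 2260/9263 = 0.24398143; Var(ȳ) = 0.75601857·17500000/2260 = 5854.1261.
Var(Ŷ) = 9263² · 5854.1261 = 5.0230257 × 10^11.

5.023 × 10^11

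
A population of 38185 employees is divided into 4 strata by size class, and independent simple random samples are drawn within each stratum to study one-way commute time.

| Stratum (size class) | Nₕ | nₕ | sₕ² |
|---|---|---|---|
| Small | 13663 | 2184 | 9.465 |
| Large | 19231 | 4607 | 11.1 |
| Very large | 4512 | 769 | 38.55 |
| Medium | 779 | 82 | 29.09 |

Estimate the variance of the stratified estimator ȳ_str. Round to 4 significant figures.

Var(ȳ_str) = Σₕ Wₕ²(1 − fₕ)sₕ²/nₕ with Wₕ = Nₕ/N, N = 38185.
Small: Wₕ = 0.35781066; term = 0.35781066²·(1 − 0.15984776)·9.465/2184 = 4.6615733 × 10^-4.
Large: Wₕ = 0.50362708; term = 0.50362708²·(1 − 0.23956113)·11.1/4607 = 4.6471557 × 10^-4.
Very large: Wₕ = 0.11816158; term = 0.11816158²·(1 − 0.17043440)·38.55/769 = 5.8063254 × 10^-4.
Medium: Wₕ = 0.02040068; term = 0.02040068²·(1 − 0.10526316)·29.09/82 = 1.3210356 × 10^-4.
Sum = 0.001643609.

0.001644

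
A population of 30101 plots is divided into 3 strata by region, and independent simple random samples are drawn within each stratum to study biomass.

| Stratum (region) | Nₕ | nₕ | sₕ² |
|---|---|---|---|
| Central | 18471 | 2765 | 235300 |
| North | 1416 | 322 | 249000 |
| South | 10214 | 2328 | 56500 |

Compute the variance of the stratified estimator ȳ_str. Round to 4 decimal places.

30.7268

Var(ȳ_str) = Σₕ Wₕ²(1 − fₕ)sₕ²/nₕ with Wₕ = Nₕ/N, N = 30101.
Central: Wₕ = 0.61363410; term = 0.61363410²·(1 − 0.14969412)·235300/2765 = 27.247141.
North: Wₕ = 0.04704163; term = 0.04704163²·(1 − 0.22740113)·249000/322 = 1.3220936.
South: Wₕ = 0.33932427; term = 0.33932427²·(1 − 0.22792246)·56500/2328 = 2.1575271.
Sum = 30.726762.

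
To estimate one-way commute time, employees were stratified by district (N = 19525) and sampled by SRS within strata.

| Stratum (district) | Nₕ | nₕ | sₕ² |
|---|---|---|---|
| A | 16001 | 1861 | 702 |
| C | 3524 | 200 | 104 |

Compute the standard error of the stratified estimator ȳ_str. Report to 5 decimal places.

0.48975

Var(ȳ_str) = Σₕ Wₕ²(1 − fₕ)sₕ²/nₕ with Wₕ = Nₕ/N, N = 19525.
A: Wₕ = 0.81951344; term = 0.81951344²·(1 − 0.11630523)·702/1861 = 0.22387479.
C: Wₕ = 0.18048656; term = 0.18048656²·(1 − 0.05675369)·104/200 = 0.015977844.
Sum = 0.23985263.
SE = √(0.23985263) = 0.48975.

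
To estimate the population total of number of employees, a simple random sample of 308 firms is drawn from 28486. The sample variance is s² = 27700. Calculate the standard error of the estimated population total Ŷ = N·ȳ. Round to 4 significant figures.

268700

Var(Ŷ) = N²·Var(ȳ) = N²·(1 − n/N)·s²/n.
f = 308/28486 = 0.01081233; Var(ȳ) = 0.98918767·27700/308 = 88.962657.
Var(Ŷ) = 28486² · 88.962657 = 7.2188943 × 10^10.
SE(Ŷ) = √(7.2188943 × 10^10) = 268700.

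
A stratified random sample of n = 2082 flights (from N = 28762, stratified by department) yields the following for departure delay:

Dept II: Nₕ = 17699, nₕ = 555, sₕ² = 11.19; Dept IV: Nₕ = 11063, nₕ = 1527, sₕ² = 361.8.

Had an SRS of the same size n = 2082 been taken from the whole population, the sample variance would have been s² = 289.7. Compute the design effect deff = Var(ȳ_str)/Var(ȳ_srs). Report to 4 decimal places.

0.2914

Var(ȳ_str) = Σ Wₕ²(1−fₕ)sₕ²/nₕ with Wₕ = Nₕ/28762:
  Dept II: (17699/28762)²·(1−555/17699)·11.19/555 = 0.0073953686
  Dept IV: (11063/28762)²·(1−1527/11063)·361.8/1527 = 0.030215551
  → Var(ȳ_str) = 0.03761092.
Var(ȳ_srs) = (1 − 2082/28762)·289.7/2082 = 0.12907274.
deff = 0.03761092 / 0.12907274 = 0.2914.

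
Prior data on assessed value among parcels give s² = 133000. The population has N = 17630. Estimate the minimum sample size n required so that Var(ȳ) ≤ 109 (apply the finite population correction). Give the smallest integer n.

1142

Without fpc, n₀ = s²/D = 133000/109 = 1220.1835.
With fpc, (1 − n/N)·s²/n ≤ D requires n ≥ n₀/(1 + n₀/N) = 1220.1835/(1 + 1220.1835/17630) = 1141.2003.
Rounding up, n = 1142.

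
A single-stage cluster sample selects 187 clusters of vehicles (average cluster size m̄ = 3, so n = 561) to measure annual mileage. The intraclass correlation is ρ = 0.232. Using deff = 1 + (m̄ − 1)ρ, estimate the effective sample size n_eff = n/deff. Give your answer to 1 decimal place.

383.2

deff = 1 + (3 − 1)·0.232 = 1 + 0.464 = 1.464.
n_eff = 561 / 1.464 = 383.2.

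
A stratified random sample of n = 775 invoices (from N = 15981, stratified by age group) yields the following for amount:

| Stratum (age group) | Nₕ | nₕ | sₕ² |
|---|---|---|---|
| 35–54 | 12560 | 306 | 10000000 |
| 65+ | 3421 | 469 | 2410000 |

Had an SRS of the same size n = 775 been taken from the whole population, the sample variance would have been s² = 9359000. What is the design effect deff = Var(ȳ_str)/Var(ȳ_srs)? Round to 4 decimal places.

1.7316

Var(ȳ_str) = Σ Wₕ²(1−fₕ)sₕ²/nₕ with Wₕ = Nₕ/15981:
  35–54: (12560/15981)²·(1−306/12560)·10000000/306 = 19694.193
  65+: (3421/15981)²·(1−469/3421)·2410000/469 = 203.19159
  → Var(ȳ_str) = 19897.385.
Var(ȳ_srs) = (1 − 775/15981)·9359000/775 = 11490.496.
deff = 19897.385 / 11490.496 = 1.7316.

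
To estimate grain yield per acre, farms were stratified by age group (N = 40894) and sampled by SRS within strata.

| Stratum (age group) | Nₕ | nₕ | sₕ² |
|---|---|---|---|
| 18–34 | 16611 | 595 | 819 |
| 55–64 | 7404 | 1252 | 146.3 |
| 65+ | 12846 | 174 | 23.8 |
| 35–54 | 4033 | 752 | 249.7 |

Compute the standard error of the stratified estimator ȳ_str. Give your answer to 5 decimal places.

Var(ȳ_str) = Σₕ Wₕ²(1 − fₕ)sₕ²/nₕ with Wₕ = Nₕ/N, N = 40894.
18–34: Wₕ = 0.40619651; term = 0.40619651²·(1 − 0.03581964)·819/595 = 0.21897654.
55–64: Wₕ = 0.18105346; term = 0.18105346²·(1 − 0.16909778)·146.3/1252 = 0.0031827575.
65+: Wₕ = 0.31412921; term = 0.31412921²·(1 − 0.01354507)·23.8/174 = 0.0133144.
35–54: Wₕ = 0.09862082; term = 0.09862082²·(1 − 0.18646169)·249.7/752 = 0.0026273381.
Sum = 0.23810104.
SE = √(0.23810104) = 0.48796.

0.48796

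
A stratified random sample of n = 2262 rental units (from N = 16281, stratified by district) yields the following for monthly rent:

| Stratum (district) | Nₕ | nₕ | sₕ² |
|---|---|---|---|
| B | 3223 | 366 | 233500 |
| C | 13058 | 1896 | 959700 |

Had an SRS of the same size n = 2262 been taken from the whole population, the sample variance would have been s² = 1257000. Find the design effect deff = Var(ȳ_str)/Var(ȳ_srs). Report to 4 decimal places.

Var(ȳ_str) = Σ Wₕ²(1−fₕ)sₕ²/nₕ with Wₕ = Nₕ/16281:
  B: (3223/16281)²·(1−366/3223)·233500/366 = 22.162268
  C: (13058/16281)²·(1−1896/13058)·959700/1896 = 278.32594
  → Var(ȳ_str) = 300.48821.
Var(ȳ_srs) = (1 − 2262/16281)·1257000/2262 = 478.49636.
deff = 300.48821 / 478.49636 = 0.6280.

0.6280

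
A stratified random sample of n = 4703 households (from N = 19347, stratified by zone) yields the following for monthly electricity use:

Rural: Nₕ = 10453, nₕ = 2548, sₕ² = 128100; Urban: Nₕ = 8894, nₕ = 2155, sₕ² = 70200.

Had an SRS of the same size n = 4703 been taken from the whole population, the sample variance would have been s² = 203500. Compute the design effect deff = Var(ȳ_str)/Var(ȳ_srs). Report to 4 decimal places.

0.4981

Var(ȳ_str) = Σ Wₕ²(1−fₕ)sₕ²/nₕ with Wₕ = Nₕ/19347:
  Rural: (10453/19347)²·(1−2548/10453)·128100/2548 = 11.098525
  Urban: (8894/19347)²·(1−2155/8894)·70200/2155 = 5.2162111
  → Var(ȳ_str) = 16.314736.
Var(ȳ_srs) = (1 − 4703/19347)·203500/4703 = 32.751826.
deff = 16.314736 / 32.751826 = 0.4981.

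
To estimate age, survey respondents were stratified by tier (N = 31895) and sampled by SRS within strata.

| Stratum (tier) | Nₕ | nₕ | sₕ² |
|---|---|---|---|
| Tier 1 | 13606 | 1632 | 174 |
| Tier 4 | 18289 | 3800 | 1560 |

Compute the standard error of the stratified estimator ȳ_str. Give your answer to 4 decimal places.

Var(ȳ_str) = Σₕ Wₕ²(1 − fₕ)sₕ²/nₕ with Wₕ = Nₕ/N, N = 31895.
Tier 1: Wₕ = 0.42658724; term = 0.42658724²·(1 − 0.11994708)·174/1632 = 0.01707472.
Tier 4: Wₕ = 0.57341276; term = 0.57341276²·(1 − 0.20777517)·1560/3800 = 0.10693606.
Sum = 0.12401078.
SE = √(0.12401078) = 0.3522.

0.3522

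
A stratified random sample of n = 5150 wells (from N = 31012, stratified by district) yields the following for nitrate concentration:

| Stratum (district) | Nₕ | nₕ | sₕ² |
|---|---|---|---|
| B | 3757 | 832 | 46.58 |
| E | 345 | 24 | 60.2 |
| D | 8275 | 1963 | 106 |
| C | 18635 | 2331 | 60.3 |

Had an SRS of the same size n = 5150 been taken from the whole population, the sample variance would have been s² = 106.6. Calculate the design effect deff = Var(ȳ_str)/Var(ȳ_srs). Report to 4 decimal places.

Var(ȳ_str) = Σ Wₕ²(1−fₕ)sₕ²/nₕ with Wₕ = Nₕ/31012:
  B: (3757/31012)²·(1−832/3757)·46.58/832 = 6.3971079 × 10^-4
  E: (345/31012)²·(1−24/345)·60.2/24 = 2.8883501 × 10^-4
  D: (8275/31012)²·(1−1963/8275)·106/1963 = 0.0029326552
  C: (18635/31012)²·(1−2331/18635)·60.3/2331 = 0.0081722012
  → Var(ȳ_str) = 0.012033402.
Var(ȳ_srs) = (1 − 5150/31012)·106.6/5150 = 0.01726165.
deff = 0.012033402 / 0.01726165 = 0.6971.

0.6971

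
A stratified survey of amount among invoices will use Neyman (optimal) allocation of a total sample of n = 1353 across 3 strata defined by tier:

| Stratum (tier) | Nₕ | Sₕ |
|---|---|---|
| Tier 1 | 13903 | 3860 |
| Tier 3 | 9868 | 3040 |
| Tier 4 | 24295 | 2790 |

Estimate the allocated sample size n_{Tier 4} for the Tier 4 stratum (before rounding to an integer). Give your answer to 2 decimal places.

Neyman allocation: nₕ = n·NₕSₕ / Σⱼ NⱼSⱼ.
Σ NⱼSⱼ = 13903·3860 + 9868·3040 + 24295·2790 = 1.5144735 × 10^8.
n_{Tier 4} = 1353·24295·2790 / (1.5144735 × 10^8) = 605.56.

605.56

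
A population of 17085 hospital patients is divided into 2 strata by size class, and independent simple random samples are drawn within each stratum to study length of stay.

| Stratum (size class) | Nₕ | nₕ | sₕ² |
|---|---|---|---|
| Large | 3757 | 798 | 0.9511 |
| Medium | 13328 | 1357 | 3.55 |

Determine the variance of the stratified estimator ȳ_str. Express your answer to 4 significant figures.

Var(ȳ_str) = Σₕ Wₕ²(1 − fₕ)sₕ²/nₕ with Wₕ = Nₕ/N, N = 17085.
Large: Wₕ = 0.21990050; term = 0.21990050²·(1 − 0.21240351)·0.9511/798 = 4.5392017 × 10^-5.
Medium: Wₕ = 0.78009950; term = 0.78009950²·(1 − 0.10181573)·3.55/1357 = 0.0014299273.
Sum = 0.0014753193.

0.001475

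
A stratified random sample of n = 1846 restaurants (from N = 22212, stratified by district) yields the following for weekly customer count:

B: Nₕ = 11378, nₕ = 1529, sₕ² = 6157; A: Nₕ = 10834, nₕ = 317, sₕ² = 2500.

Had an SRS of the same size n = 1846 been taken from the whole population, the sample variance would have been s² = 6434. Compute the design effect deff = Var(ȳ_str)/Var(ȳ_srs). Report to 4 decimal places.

Var(ȳ_str) = Σ Wₕ²(1−fₕ)sₕ²/nₕ with Wₕ = Nₕ/22212:
  B: (11378/22212)²·(1−1529/11378)·6157/1529 = 0.91462782
  A: (10834/22212)²·(1−317/10834)·2500/317 = 1.8213194
  → Var(ȳ_str) = 2.7359472.
Var(ȳ_srs) = (1 − 1846/22212)·6434/1846 = 3.1957105.
deff = 2.7359472 / 3.1957105 = 0.8561.

0.8561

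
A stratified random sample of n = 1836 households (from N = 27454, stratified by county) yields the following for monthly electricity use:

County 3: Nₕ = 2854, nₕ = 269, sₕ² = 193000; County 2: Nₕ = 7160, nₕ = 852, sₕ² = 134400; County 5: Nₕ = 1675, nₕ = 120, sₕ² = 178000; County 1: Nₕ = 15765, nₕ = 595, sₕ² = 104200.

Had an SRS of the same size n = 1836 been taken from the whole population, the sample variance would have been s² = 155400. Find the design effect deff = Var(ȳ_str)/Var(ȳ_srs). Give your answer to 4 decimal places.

0.9771

Var(ȳ_str) = Σ Wₕ²(1−fₕ)sₕ²/nₕ with Wₕ = Nₕ/27454:
  County 3: (2854/27454)²·(1−269/2854)·193000/269 = 7.0227674
  County 2: (7160/27454)²·(1−852/7160)·134400/852 = 9.4526401
  County 5: (1675/27454)²·(1−120/1675)·178000/120 = 5.1259304
  County 1: (15765/27454)²·(1−595/15765)·104200/595 = 55.567269
  → Var(ȳ_str) = 77.168607.
Var(ȳ_srs) = (1 − 1836/27454)·155400/1836 = 78.980146.
deff = 77.168607 / 78.980146 = 0.9771.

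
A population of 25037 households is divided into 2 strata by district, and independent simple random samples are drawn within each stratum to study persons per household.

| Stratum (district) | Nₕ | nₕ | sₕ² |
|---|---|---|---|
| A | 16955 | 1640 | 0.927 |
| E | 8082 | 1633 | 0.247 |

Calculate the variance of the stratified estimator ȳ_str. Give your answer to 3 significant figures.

Var(ȳ_str) = Σₕ Wₕ²(1 − fₕ)sₕ²/nₕ with Wₕ = Nₕ/N, N = 25037.
A: Wₕ = 0.67719775; term = 0.67719775²·(1 − 0.09672663)·0.927/1640 = 2.3414565 × 10^-4.
E: Wₕ = 0.32280225; term = 0.32280225²·(1 − 0.20205395)·0.247/1633 = 1.2576431 × 10^-5.
Sum = 2.4672208 × 10^-4.

2.47 × 10^-4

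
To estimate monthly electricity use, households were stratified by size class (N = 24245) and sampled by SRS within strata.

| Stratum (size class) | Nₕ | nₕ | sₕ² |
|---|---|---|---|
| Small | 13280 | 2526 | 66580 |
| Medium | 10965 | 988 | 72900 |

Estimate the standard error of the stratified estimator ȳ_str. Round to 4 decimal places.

Var(ȳ_str) = Σₕ Wₕ²(1 − fₕ)sₕ²/nₕ with Wₕ = Nₕ/N, N = 24245.
Small: Wₕ = 0.54774180; term = 0.54774180²·(1 − 0.19021084)·66580/2526 = 6.4037471.
Medium: Wₕ = 0.45225820; term = 0.45225820²·(1 − 0.09010488)·72900/988 = 13.732032.
Sum = 20.135779.
SE = √(20.135779) = 4.4873.

4.4873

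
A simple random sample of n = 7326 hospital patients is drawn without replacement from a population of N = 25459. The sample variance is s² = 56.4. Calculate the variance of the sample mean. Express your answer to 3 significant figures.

0.00548

Under SRS without replacement, Var(ȳ) = (1 − f)·s²/n with f = n/N = 7326/25459 = 0.28775679.
Var(ȳ) = (1 − 0.28775679)·56.4/7326 = 0.71224321·0.0076986077 = 0.0054832811.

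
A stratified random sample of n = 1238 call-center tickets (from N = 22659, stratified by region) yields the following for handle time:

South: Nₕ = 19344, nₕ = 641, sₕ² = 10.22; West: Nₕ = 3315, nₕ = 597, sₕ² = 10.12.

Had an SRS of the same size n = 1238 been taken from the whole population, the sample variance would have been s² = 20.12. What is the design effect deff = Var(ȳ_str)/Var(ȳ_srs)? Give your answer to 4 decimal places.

Var(ȳ_str) = Σ Wₕ²(1−fₕ)sₕ²/nₕ with Wₕ = Nₕ/22659:
  South: (19344/22659)²·(1−641/19344)·10.22/641 = 0.011234893
  West: (3315/22659)²·(1−597/3315)·10.12/597 = 2.9747994 × 10^-4
  → Var(ȳ_str) = 0.011532373.
Var(ȳ_srs) = (1 − 1238/22659)·20.12/1238 = 0.015364072.
deff = 0.011532373 / 0.015364072 = 0.7506.

0.7506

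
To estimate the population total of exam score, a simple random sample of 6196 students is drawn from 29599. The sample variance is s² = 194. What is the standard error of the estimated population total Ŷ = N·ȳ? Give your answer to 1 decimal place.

4657.1

Var(Ŷ) = N²·Var(ȳ) = N²·(1 − n/N)·s²/n.
f = 6196/29599 = 0.20933140; Var(ȳ) = 0.79066860·194/6196 = 0.024756247.
Var(Ŷ) = 29599² · 0.024756247 = 2.1688968 × 10^7.
SE(Ŷ) = √(2.1688968 × 10^7) = 4657.1.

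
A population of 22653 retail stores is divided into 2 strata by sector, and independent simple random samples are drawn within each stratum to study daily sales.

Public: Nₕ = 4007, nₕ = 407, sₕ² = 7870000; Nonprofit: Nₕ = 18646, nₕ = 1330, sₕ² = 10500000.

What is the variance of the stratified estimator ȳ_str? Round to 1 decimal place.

Var(ȳ_str) = Σₕ Wₕ²(1 − fₕ)sₕ²/nₕ with Wₕ = Nₕ/N, N = 22653.
Public: Wₕ = 0.17688606; term = 0.17688606²·(1 − 0.10157225)·7870000/407 = 543.56404.
Nonprofit: Wₕ = 0.82311394; term = 0.82311394²·(1 − 0.07132897)·10500000/1330 = 4967.2894.
Sum = 5510.8534.

5510.9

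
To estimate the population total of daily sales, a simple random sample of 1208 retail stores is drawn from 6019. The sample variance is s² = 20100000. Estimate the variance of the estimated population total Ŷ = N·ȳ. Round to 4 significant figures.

Var(Ŷ) = N²·Var(ȳ) = N²·(1 − n/N)·s²/n.
f = 1208/6019 = 0.20069779; Var(ȳ) = 0.79930221·20100000/1208 = 13299.648.
Var(Ŷ) = 6019² · 13299.648 = 4.8182445 × 10^11.

4.818 × 10^11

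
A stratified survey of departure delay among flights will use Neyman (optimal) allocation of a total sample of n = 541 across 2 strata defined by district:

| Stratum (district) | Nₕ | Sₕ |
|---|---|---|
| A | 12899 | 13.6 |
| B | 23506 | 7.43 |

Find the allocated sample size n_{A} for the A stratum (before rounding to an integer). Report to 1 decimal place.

Neyman allocation: nₕ = n·NₕSₕ / Σⱼ NⱼSⱼ.
Σ NⱼSⱼ = 12899·13.6 + 23506·7.43 = 350075.98.
n_{A} = 541·12899·13.6 / 350075.98 = 271.1.

271.1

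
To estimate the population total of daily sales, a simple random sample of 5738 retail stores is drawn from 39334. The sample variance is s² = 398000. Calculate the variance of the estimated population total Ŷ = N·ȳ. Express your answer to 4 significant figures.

Var(Ŷ) = N²·Var(ȳ) = N²·(1 − n/N)·s²/n.
f = 5738/39334 = 0.14587888; Var(ȳ) = 0.85412112·398000/5738 = 59.243675.
Var(Ŷ) = 39334² · 59.243675 = 9.1659655 × 10^10.

9.166 × 10^10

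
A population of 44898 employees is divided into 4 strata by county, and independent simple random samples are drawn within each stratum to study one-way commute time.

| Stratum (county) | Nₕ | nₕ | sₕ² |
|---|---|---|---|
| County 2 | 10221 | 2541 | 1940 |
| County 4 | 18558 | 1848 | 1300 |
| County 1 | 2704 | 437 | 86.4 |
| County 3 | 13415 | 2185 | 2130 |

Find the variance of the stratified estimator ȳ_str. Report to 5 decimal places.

0.21140

Var(ȳ_str) = Σₕ Wₕ²(1 − fₕ)sₕ²/nₕ with Wₕ = Nₕ/N, N = 44898.
County 2: Wₕ = 0.22764934; term = 0.22764934²·(1 − 0.24860581)·1940/2541 = 0.02973019.
County 4: Wₕ = 0.41333690; term = 0.41333690²·(1 − 0.09957970)·1300/1848 = 0.10821688.
County 1: Wₕ = 0.06022540; term = 0.06022540²·(1 − 0.16161243)·86.4/437 = 6.0122429 × 10^-4.
County 3: Wₕ = 0.29878836; term = 0.29878836²·(1 − 0.16287738)·2130/2185 = 0.072852524.
Sum = 0.21140082.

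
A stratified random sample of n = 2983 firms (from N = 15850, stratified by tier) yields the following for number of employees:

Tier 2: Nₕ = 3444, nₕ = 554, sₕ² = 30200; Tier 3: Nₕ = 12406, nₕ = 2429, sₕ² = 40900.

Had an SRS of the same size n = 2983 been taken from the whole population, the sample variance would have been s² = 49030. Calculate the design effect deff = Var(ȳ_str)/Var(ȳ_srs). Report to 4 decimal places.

Var(ȳ_str) = Σ Wₕ²(1−fₕ)sₕ²/nₕ with Wₕ = Nₕ/15850:
  Tier 2: (3444/15850)²·(1−554/3444)·30200/554 = 2.1597308
  Tier 3: (12406/15850)²·(1−2429/12406)·40900/2429 = 8.2960051
  → Var(ȳ_str) = 10.455736.
Var(ȳ_srs) = (1 − 2983/15850)·49030/2983 = 13.343098.
deff = 10.455736 / 13.343098 = 0.7836.

0.7836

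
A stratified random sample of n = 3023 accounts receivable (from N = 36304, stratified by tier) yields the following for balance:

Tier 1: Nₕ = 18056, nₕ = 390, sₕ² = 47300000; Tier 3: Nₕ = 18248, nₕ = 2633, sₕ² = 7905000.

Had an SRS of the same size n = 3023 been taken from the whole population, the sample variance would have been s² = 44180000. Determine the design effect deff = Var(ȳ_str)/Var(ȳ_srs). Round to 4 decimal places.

2.2393

Var(ȳ_str) = Σ Wₕ²(1−fₕ)sₕ²/nₕ with Wₕ = Nₕ/36304:
  Tier 1: (18056/36304)²·(1−390/18056)·47300000/390 = 29352.652
  Tier 3: (18248/36304)²·(1−2633/18248)·7905000/2633 = 649.08163
  → Var(ȳ_str) = 30001.734.
Var(ȳ_srs) = (1 − 3023/36304)·44180000/3023 = 13397.675.
deff = 30001.734 / 13397.675 = 2.2393.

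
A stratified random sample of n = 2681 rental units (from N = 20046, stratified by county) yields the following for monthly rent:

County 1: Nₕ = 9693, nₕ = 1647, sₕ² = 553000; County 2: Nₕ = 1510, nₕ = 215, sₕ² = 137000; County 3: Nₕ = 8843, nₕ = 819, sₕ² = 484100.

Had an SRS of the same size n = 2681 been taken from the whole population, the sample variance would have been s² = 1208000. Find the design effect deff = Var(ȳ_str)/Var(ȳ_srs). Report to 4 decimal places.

0.4423

Var(ȳ_str) = Σ Wₕ²(1−fₕ)sₕ²/nₕ with Wₕ = Nₕ/20046:
  County 1: (9693/20046)²·(1−1647/9693)·553000/1647 = 65.164988
  County 2: (1510/20046)²·(1−215/1510)·137000/215 = 3.1007973
  County 3: (8843/20046)²·(1−819/8843)·484100/819 = 104.37255
  → Var(ȳ_str) = 172.63834.
Var(ȳ_srs) = (1 − 2681/20046)·1208000/2681 = 390.31674.
deff = 172.63834 / 390.31674 = 0.4423.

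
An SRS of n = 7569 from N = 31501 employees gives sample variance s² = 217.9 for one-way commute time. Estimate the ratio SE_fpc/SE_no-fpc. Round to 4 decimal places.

f = n/N = 7569/31501 = 0.24027809.
SE_no-fpc = √(s²/n) = 0.16967168; SE_fpc = √((1−f)s²/n) = 0.14788928.
Ratio = √(1−f) = 0.87162028.

0.8716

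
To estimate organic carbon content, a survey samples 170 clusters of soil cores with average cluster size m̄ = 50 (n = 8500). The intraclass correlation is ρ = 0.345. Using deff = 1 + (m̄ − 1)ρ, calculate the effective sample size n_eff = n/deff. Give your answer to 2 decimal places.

474.73

deff = 1 + (50 − 1)·0.345 = 1 + 16.905 = 17.905.
n_eff = 8500 / 17.905 = 474.73.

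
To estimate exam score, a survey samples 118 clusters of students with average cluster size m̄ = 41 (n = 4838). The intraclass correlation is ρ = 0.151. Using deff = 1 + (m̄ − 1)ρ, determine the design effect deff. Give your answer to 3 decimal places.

deff = 1 + (41 − 1)·0.151 = 1 + 6.04 = 7.04.

7.040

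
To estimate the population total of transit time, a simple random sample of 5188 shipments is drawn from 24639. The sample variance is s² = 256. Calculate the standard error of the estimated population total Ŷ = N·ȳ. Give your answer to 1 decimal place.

4863.0

Var(Ŷ) = N²·Var(ȳ) = N²·(1 − n/N)·s²/n.
f = 5188/24639 = 0.21056049; Var(ȳ) = 0.78943951·256/5188 = 0.038954609.
Var(Ŷ) = 24639² · 0.038954609 = 2.3648577 × 10^7.
SE(Ŷ) = √(2.3648577 × 10^7) = 4863.0.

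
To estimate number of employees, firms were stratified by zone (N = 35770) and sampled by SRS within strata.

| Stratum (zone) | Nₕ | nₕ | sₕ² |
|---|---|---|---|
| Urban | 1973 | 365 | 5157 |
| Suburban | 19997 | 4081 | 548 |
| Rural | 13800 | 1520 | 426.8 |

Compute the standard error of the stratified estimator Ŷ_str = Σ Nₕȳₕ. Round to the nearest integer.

11625

Var(Ŷ_str) = Σₕ Nₕ²(1 − fₕ)sₕ²/nₕ.
Urban: 1973²·(1 − 365/1973)·5157/365 = 4.4824701 × 10^7.
Suburban: 19997²·(1 − 4081/19997)·548/4081 = 4.2737857 × 10^7.
Rural: 13800²·(1 − 1520/13800)·426.8/1520 = 4.7583707 × 10^7.
Sum = 1.3514627 × 10^8.
SE = √(1.3514627 × 10^8) = 11625.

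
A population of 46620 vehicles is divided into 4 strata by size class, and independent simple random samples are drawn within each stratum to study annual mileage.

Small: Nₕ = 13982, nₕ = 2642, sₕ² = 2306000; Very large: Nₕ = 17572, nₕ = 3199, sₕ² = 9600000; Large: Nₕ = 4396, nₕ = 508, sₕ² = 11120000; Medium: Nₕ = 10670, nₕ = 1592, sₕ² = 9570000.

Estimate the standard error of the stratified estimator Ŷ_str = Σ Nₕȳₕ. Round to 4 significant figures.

Var(Ŷ_str) = Σₕ Nₕ²(1 − fₕ)sₕ²/nₕ.
Small: 13982²·(1 − 2642/13982)·2306000/2642 = 1.3839132 × 10^11.
Very large: 17572²·(1 − 3199/17572)·9600000/3199 = 7.5792392 × 10^11.
Large: 4396²·(1 − 508/4396)·11120000/508 = 3.7413214 × 10^11.
Medium: 10670²·(1 − 1592/10670)·9570000/1592 = 5.8226874 × 10^11.
Sum = 1.8527161 × 10^12.
SE = √(1.8527161 × 10^12) = 1.361 × 10^6.

1.361 × 10^6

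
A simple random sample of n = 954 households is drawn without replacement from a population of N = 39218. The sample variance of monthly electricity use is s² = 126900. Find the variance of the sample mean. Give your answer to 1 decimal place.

129.8

Under SRS without replacement, Var(ȳ) = (1 − f)·s²/n with f = n/N = 954/39218 = 0.02432556.
Var(ȳ) = (1 − 0.02432556)·126900/954 = 0.97567444·133.01887 = 129.78311.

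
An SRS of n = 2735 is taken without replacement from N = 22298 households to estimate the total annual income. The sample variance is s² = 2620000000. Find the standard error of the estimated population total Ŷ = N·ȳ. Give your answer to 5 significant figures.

2.0442 × 10^7

Var(Ŷ) = N²·Var(ȳ) = N²·(1 − n/N)·s²/n.
f = 2735/22298 = 0.12265674; Var(ȳ) = 0.87734326·2620000000/2735 = 840453.14.
Var(Ŷ) = 22298² · 840453.14 = 4.1787398 × 10^14.
SE(Ŷ) = √(4.1787398 × 10^14) = 2.0442 × 10^7.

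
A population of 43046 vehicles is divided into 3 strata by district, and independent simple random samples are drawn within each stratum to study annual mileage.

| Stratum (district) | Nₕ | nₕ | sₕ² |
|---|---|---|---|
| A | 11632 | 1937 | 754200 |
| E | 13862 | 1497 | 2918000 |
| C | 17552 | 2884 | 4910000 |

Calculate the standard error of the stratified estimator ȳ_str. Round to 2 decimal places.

Var(ȳ_str) = Σₕ Wₕ²(1 − fₕ)sₕ²/nₕ with Wₕ = Nₕ/N, N = 43046.
A: Wₕ = 0.27022255; term = 0.27022255²·(1 − 0.16652338)·754200/1937 = 23.697008.
E: Wₕ = 0.32202760; term = 0.32202760²·(1 − 0.10799307)·2918000/1497 = 180.30921.
C: Wₕ = 0.40774985; term = 0.40774985²·(1 − 0.16431176)·4910000/2884 = 236.54738.
Sum = 440.5536.
SE = √(440.5536) = 20.99.

20.99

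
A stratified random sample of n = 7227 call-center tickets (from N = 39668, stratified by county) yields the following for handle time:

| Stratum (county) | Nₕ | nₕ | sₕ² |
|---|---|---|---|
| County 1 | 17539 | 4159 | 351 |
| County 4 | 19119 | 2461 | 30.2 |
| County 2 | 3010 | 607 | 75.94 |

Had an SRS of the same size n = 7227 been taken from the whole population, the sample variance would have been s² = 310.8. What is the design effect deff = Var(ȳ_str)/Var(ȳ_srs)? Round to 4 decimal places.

Var(ȳ_str) = Σ Wₕ²(1−fₕ)sₕ²/nₕ with Wₕ = Nₕ/39668:
  County 1: (17539/39668)²·(1−4159/17539)·351/4159 = 0.012586313
  County 4: (19119/39668)²·(1−2461/19119)·30.2/2461 = 0.0024837207
  County 2: (3010/39668)²·(1−607/3010)·75.94/607 = 5.7507112 × 10^-4
  → Var(ȳ_str) = 0.015645105.
Var(ȳ_srs) = (1 − 7227/39668)·310.8/7227 = 0.035170366.
deff = 0.015645105 / 0.035170366 = 0.4448.

0.4448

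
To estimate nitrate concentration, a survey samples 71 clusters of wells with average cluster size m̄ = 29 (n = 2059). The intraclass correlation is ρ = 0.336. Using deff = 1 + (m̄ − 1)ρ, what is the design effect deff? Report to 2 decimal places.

deff = 1 + (29 − 1)·0.336 = 1 + 9.408 = 10.408.

10.41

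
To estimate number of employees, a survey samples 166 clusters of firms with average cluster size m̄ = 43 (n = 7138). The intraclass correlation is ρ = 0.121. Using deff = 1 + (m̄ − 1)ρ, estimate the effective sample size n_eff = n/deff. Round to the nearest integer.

deff = 1 + (43 − 1)·0.121 = 1 + 5.082 = 6.082.
n_eff = 7138 / 6.082 = 1174.

1174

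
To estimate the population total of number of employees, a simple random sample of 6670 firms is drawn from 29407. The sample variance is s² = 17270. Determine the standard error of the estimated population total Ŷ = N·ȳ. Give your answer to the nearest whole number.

41608

Var(Ŷ) = N²·Var(ȳ) = N²·(1 − n/N)·s²/n.
f = 6670/29407 = 0.22681674; Var(ȳ) = 0.77318326·17270/6670 = 2.0019303.
Var(Ŷ) = 29407² · 2.0019303 = 1.7312126 × 10^9.
SE(Ŷ) = √(1.7312126 × 10^9) = 41608.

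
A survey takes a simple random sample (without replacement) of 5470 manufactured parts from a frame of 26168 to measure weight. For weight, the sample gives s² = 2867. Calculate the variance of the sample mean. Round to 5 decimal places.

0.41457

Under SRS without replacement, Var(ȳ) = (1 − f)·s²/n with f = n/N = 5470/26168 = 0.20903393.
Var(ȳ) = (1 − 0.20903393)·2867/5470 = 0.79096607·0.52413163 = 0.41457033.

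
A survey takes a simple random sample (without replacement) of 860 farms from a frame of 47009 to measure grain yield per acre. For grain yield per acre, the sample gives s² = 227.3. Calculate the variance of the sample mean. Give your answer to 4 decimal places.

Under SRS without replacement, Var(ȳ) = (1 − f)·s²/n with f = n/N = 860/47009 = 0.01829437.
Var(ȳ) = (1 − 0.01829437)·227.3/860 = 0.98170563·0.26430233 = 0.25946708.

0.2595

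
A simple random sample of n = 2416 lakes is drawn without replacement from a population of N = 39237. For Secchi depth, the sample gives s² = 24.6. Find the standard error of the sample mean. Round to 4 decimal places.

0.0978

Under SRS without replacement, Var(ȳ) = (1 − f)·s²/n with f = n/N = 2416/39237 = 0.06157453.
Var(ȳ) = (1 − 0.06157453)·24.6/2416 = 0.93842547·0.010182119 = 0.00955516.
SE(ȳ) = √(0.00955516) = 0.0978.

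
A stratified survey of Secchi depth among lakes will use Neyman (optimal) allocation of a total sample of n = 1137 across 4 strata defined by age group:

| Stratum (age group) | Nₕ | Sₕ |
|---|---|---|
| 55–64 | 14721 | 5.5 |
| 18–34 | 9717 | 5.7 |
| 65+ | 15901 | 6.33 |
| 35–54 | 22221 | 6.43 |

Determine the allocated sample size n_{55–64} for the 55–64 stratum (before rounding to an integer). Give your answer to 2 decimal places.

Neyman allocation: nₕ = n·NₕSₕ / Σⱼ NⱼSⱼ.
Σ NⱼSⱼ = 14721·5.5 + 9717·5.7 + 15901·6.33 + 22221·6.43 = 379886.76.
n_{55–64} = 1137·14721·5.5 / 379886.76 = 242.33.

242.33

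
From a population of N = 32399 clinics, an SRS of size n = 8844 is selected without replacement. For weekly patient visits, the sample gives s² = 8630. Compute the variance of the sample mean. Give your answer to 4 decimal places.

Under SRS without replacement, Var(ȳ) = (1 − f)·s²/n with f = n/N = 8844/32399 = 0.27297139.
Var(ȳ) = (1 − 0.27297139)·8630/8844 = 0.72702861·0.9758028 = 0.70943656.

0.7094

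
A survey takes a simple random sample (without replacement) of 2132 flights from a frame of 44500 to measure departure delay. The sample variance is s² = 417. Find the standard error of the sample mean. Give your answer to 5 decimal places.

Under SRS without replacement, Var(ȳ) = (1 − f)·s²/n with f = n/N = 2132/44500 = 0.04791011.
Var(ȳ) = (1 − 0.04791011)·417/2132 = 0.95208989·0.19559099 = 0.18622021.
SE(ȳ) = √(0.18622021) = 0.43153.

0.43153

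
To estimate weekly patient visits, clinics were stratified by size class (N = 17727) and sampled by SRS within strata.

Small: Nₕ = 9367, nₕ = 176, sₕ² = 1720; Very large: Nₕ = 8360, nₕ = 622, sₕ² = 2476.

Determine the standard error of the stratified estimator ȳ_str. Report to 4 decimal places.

Var(ȳ_str) = Σₕ Wₕ²(1 − fₕ)sₕ²/nₕ with Wₕ = Nₕ/N, N = 17727.
Small: Wₕ = 0.52840300; term = 0.52840300²·(1 − 0.01878937)·1720/176 = 2.6773711.
Very large: Wₕ = 0.47159700; term = 0.47159700²·(1 − 0.07440191)·2476/622 = 0.81945436.
Sum = 3.4968255.
SE = √(3.4968255) = 1.8700.

1.8700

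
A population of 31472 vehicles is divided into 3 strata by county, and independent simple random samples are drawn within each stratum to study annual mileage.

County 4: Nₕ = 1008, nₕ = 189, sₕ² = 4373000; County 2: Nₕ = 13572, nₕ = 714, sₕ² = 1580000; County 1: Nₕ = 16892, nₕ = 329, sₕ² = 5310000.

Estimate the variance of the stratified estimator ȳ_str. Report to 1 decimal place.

4968.2

Var(ȳ_str) = Σₕ Wₕ²(1 − fₕ)sₕ²/nₕ with Wₕ = Nₕ/N, N = 31472.
County 4: Wₕ = 0.03202847; term = 0.03202847²·(1 − 0.18750000)·4373000/189 = 19.284724.
County 2: Wₕ = 0.43124047; term = 0.43124047²·(1 − 0.05260831)·1580000/714 = 389.87686.
County 1: Wₕ = 0.53673106; term = 0.53673106²·(1 − 0.01947668)·5310000/329 = 4559.0044.
Sum = 4968.166.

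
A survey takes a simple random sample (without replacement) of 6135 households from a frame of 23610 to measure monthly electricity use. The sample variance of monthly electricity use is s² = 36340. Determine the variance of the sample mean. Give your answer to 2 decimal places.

Under SRS without replacement, Var(ȳ) = (1 − f)·s²/n with f = n/N = 6135/23610 = 0.25984752.
Var(ȳ) = (1 − 0.25984752)·36340/6135 = 0.74015248·5.9233904 = 4.3842121.

4.38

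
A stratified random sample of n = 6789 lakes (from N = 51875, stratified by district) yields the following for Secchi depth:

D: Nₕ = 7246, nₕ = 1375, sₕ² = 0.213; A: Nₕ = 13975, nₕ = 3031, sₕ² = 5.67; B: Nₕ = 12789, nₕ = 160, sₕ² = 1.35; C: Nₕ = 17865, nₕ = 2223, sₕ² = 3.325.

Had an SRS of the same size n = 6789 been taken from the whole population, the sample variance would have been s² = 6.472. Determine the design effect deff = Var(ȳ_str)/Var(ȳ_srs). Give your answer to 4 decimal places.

0.9299

Var(ȳ_str) = Σ Wₕ²(1−fₕ)sₕ²/nₕ with Wₕ = Nₕ/51875:
  D: (7246/51875)²·(1−1375/7246)·0.213/1375 = 2.4489003 × 10^-6
  A: (13975/51875)²·(1−3031/13975)·5.67/3031 = 1.0631849 × 10^-4
  B: (12789/51875)²·(1−160/12789)·1.35/160 = 5.0641098 × 10^-4
  C: (17865/51875)²·(1−2223/17865)·3.325/2223 = 1.5532139 × 10^-4
  → Var(ȳ_str) = 7.7049976 × 10^-4.
Var(ȳ_srs) = (1 − 6789/51875)·6.472/6789 = 8.2854537 × 10^-4.
deff = (7.7049976 × 10^-4) / (8.2854537 × 10^-4) = 0.9299.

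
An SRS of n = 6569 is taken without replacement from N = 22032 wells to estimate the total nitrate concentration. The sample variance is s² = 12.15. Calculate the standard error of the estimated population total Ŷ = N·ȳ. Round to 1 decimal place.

793.8

Var(Ŷ) = N²·Var(ȳ) = N²·(1 − n/N)·s²/n.
f = 6569/22032 = 0.29815723; Var(ȳ) = 0.70184277·12.15/6569 = 0.001298126.
Var(Ŷ) = 22032² · 0.001298126 = 630122.07.
SE(Ŷ) = √(630122.07) = 793.8.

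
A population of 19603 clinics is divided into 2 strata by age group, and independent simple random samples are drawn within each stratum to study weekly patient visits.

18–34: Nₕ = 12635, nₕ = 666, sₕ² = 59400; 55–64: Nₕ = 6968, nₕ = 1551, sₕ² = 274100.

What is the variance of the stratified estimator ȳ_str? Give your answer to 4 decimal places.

Var(ȳ_str) = Σₕ Wₕ²(1 − fₕ)sₕ²/nₕ with Wₕ = Nₕ/N, N = 19603.
18–34: Wₕ = 0.64454420; term = 0.64454420²·(1 − 0.05271072)·59400/666 = 35.099445.
55–64: Wₕ = 0.35545580; term = 0.35545580²·(1 − 0.22258898)·274100/1551 = 17.358777.
Sum = 52.458222.

52.4582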